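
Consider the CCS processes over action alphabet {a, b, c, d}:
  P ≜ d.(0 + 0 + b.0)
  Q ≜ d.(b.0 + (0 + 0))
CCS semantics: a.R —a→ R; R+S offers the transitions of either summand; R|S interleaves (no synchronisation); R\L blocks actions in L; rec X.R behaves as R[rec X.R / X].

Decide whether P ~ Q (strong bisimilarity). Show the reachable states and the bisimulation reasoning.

P's transition system — 3 states:
  u0 = d.(0 + 0 + b.0) has moves ··d··> u1
  u1 = 0 + 0 + b.0 has moves ··b··> u2
  u2 = 0 has moves stopped
Q's transition system — 3 states:
  v0 = d.(b.0 + (0 + 0)) has moves ··d··> v1
  v1 = b.0 + (0 + 0) has moves ··b··> v2
  v2 = 0 has moves stopped
Partition-refinement fixed point:
  B0 = {u0, v0}
  B1 = {u1, v1}
  B2 = {u2, v2}
u0 ∈ B0, v0 ∈ B0 → same block

bisimilar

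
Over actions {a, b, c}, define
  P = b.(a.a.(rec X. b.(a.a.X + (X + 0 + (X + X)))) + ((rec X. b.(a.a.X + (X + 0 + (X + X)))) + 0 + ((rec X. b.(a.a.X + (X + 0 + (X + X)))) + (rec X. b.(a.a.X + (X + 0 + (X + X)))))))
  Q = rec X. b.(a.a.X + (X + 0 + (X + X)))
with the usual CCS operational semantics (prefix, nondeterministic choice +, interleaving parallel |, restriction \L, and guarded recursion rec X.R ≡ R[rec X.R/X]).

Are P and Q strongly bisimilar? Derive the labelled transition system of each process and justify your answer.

LTS(P): 4 reachable states
  m0 = b.(a.a.(rec X. b.(a.a.X + (X + 0 + (X + X)))) + ((rec X. b.(a.a.X + (X + 0 + (X + X)))) + 0 + ((rec X. b.(a.a.X + (X + 0 + (X + X)))) + (rec X. b.(a.a.X + (X + 0 + (X + X))))))) → --b--▸ m1
  m1 = a.a.(rec X. b.(a.a.X + (X + 0 + (X + X)))) + ((rec X. b.(a.a.X + (X + 0 + (X + X)))) + 0 + ((rec X. b.(a.a.X + (X + 0 + (X + X)))) + (rec X. b.(a.a.X + (X + 0 + (X + X)))))) → --a--▸ m2, --b--▸ m1
  m2 = a.(rec X. b.(a.a.X + (X + 0 + (X + X)))) → --a--▸ m3
  m3 = rec X. b.(a.a.X + (X + 0 + (X + X))) → --b--▸ m1
LTS(Q): 3 reachable states
  n0 = rec X. b.(a.a.X + (X + 0 + (X + X))) → --b--▸ n1
  n1 = a.a.(rec X. b.(a.a.X + (X + 0 + (X + X)))) + ((rec X. b.(a.a.X + (X + 0 + (X + X)))) + 0 + ((rec X. b.(a.a.X + (X + 0 + (X + X)))) + (rec X. b.(a.a.X + (X + 0 + (X + X)))))) → --a--▸ n2, --b--▸ n1
  n2 = a.(rec X. b.(a.a.X + (X + 0 + (X + X)))) → --a--▸ n0
Bisimilarity quotient blocks:
  B0 = {m0, m3, n0}
  B1 = {m1, n1}
  B2 = {m2, n2}
m0 ∈ B0, n0 ∈ B0 → same block

P ~ Q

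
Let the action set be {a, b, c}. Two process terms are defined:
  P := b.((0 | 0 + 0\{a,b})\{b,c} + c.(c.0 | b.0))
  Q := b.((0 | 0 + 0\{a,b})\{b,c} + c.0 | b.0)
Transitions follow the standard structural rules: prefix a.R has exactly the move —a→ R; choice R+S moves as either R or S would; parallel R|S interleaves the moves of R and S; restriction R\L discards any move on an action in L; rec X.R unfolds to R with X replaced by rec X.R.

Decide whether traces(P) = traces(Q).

trace-distinct — witness ⟨bcc⟩

Reachable graph of P (6 states):
  p0 = b.((0 | 0 + 0\{a,b})\{b,c} + c.(c.0 | b.0)) has moves -b-> p1
  p1 = (0 | 0 + 0\{a,b})\{b,c} + c.(c.0 | b.0) has moves -c-> p2
  p2 = c.0 | b.0 has moves -b-> p3, -c-> p4
  p3 = c.0 | 0 has moves -c-> p5
  p4 = 0 | b.0 has moves -b-> p5
  p5 = 0 | 0 has moves deadlocked
Reachable graph of Q (5 states):
  q0 = b.((0 | 0 + 0\{a,b})\{b,c} + c.0 | b.0) has moves -b-> q1
  q1 = (0 | 0 + 0\{a,b})\{b,c} + c.0 | b.0 has moves -b-> q2, -c-> q3
  q2 = c.0 | 0 has moves -c-> q4
  q3 = 0 | b.0 has moves -b-> q4
  q4 = 0 | 0 has moves deadlocked
Executing bcc from P (initial set {p0}):
  step 1 (b): {p1}
  step 2 (c): {p2}
  step 3 (c): {p4}
  ✓ P
Executing bcc from Q (initial set {q0}):
  step 1 (b): {q1}
  step 2 (c): {q3}
  step 3 (c): ∅  — Q cannot continue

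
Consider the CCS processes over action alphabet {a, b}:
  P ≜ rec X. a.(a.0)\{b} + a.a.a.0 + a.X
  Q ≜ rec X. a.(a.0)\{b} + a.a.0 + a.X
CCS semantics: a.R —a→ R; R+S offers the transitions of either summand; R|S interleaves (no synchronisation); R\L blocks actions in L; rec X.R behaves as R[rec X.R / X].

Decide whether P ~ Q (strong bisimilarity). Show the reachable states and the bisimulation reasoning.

Reachable graph of P (6 states):
  p0 = rec X. a.(a.0)\{b} + a.a.a.0 + a.X → --a--▸ p0, --a--▸ p1, --a--▸ p2
  p1 = (a.0)\{b} → --a--▸ p3
  p2 = a.a.0 → --a--▸ p4
  p3 = 0\{b} → stopped
  p4 = a.0 → --a--▸ p5
  p5 = 0 → stopped
Reachable graph of Q (5 states):
  q0 = rec X. a.(a.0)\{b} + a.a.0 + a.X → --a--▸ q0, --a--▸ q1, --a--▸ q2
  q1 = (a.0)\{b} → --a--▸ q3
  q2 = a.0 → --a--▸ q4
  q3 = 0\{b} → stopped
  q4 = 0 → stopped
Coarsest stable partition (strong bisimilarity classes):
  B0 = {p0}
  B1 = {p1, p4, q1, q2}
  B2 = {p3, p5, q3, q4}
  B3 = {p2}
  B4 = {q0}
p0 ∈ B0, q0 ∈ B4 → different blocks

NO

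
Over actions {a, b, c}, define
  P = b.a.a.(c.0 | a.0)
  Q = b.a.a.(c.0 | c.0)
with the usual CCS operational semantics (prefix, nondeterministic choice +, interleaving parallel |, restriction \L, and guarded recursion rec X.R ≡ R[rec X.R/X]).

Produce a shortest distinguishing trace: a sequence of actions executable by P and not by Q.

Reachable graph of P (7 states):
  s0 = b.a.a.(c.0 | a.0) ⊢ ··b··> s1
  s1 = a.a.(c.0 | a.0) ⊢ ··a··> s2
  s2 = a.(c.0 | a.0) ⊢ ··a··> s3
  s3 = c.0 | a.0 ⊢ ··a··> s4, ··c··> s5
  s4 = c.0 | 0 ⊢ ··c··> s6
  s5 = 0 | a.0 ⊢ ··a··> s6
  s6 = 0 | 0 ⊢ ·
Reachable graph of Q (7 states):
  t0 = b.a.a.(c.0 | c.0) ⊢ ··b··> t1
  t1 = a.a.(c.0 | c.0) ⊢ ··a··> t2
  t2 = a.(c.0 | c.0) ⊢ ··a··> t3
  t3 = c.0 | c.0 ⊢ ··c··> t4, ··c··> t5
  t4 = 0 | c.0 ⊢ ··c··> t6
  t5 = c.0 | 0 ⊢ ··c··> t6
  t6 = 0 | 0 ⊢ ·
Executing baaa from P (initial set {s0}):
  after b @ step 1: {s1}
  after a @ step 2: {s2}
  after a @ step 3: {s3}
  after a @ step 4: {s4}
  — P admits the full trace.
Executing baaa from Q (initial set {t0}):
  after b @ step 1: {t1}
  after a @ step 2: {t2}
  after a @ step 3: {t3}
  after a @ step 4: ∅  — Q cannot continue

baaa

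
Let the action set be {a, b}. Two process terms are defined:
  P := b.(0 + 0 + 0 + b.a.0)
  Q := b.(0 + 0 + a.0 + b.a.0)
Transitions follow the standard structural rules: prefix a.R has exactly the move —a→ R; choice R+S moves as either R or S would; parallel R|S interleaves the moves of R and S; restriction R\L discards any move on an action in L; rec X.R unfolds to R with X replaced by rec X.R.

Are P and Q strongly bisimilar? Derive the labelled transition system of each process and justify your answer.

P ≁ Q

P's transition system — 4 states:
  s0 = b.(0 + 0 + 0 + b.a.0) | —b→ s1
  s1 = 0 + 0 + 0 + b.a.0 | —b→ s2
  s2 = a.0 | —a→ s3
  s3 = 0 | stopped
Q's transition system — 4 states:
  t0 = b.(0 + 0 + a.0 + b.a.0) | —b→ t1
  t1 = 0 + 0 + a.0 + b.a.0 | —a→ t2, —b→ t3
  t2 = 0 | stopped
  t3 = a.0 | —a→ t2
Partition-refinement fixed point:
  B0 = {s0}
  B1 = {s1}
  B2 = {s2, t3}
  B3 = {s3, t2}
  B4 = {t0}
  B5 = {t1}
s0 ∈ B0, t0 ∈ B4 → different blocks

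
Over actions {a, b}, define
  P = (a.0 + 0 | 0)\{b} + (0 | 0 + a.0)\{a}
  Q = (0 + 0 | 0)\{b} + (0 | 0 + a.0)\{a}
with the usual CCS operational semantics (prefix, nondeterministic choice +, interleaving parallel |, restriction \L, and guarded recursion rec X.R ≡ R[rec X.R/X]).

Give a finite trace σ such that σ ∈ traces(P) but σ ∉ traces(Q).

a

Reachable graph of P (2 states):
  m0 = (a.0 + 0 | 0)\{b} + (0 | 0 + a.0)\{a} | —a→ m1
  m1 = 0\{b} | deadlocked
Reachable graph of Q (1 states):
  n0 = (0 + 0 | 0)\{b} + (0 | 0 + a.0)\{a} | deadlocked
Run σ = ⟨a⟩ on P: start {m0}
  [1] a ⇒ {m1}
  — P admits the full trace.
Run σ = ⟨a⟩ on Q: start {n0}
  [1] a ⇒ no successor for Q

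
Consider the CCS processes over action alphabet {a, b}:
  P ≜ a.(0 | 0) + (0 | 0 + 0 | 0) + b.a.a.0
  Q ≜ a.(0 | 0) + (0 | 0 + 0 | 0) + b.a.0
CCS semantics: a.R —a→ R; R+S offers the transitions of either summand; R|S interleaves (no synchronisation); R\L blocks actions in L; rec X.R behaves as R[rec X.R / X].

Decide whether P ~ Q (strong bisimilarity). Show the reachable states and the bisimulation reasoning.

LTS(P): 5 reachable states
  u0 = a.(0 | 0) + (0 | 0 + 0 | 0) + b.a.a.0 has moves --a--▸ u1, --b--▸ u2
  u1 = 0 | 0 has moves (no moves)
  u2 = a.a.0 has moves --a--▸ u3
  u3 = a.0 has moves --a--▸ u4
  u4 = 0 has moves (no moves)
LTS(Q): 4 reachable states
  v0 = a.(0 | 0) + (0 | 0 + 0 | 0) + b.a.0 has moves --a--▸ v1, --b--▸ v2
  v1 = 0 | 0 has moves (no moves)
  v2 = a.0 has moves --a--▸ v3
  v3 = 0 has moves (no moves)
Bisimilarity quotient blocks:
  B0 = {u0}
  B1 = {u1, u4, v1, v3}
  B2 = {u2}
  B3 = {u3, v2}
  B4 = {v0}
u0 ∈ B0, v0 ∈ B4 → different blocks

P ≁ Q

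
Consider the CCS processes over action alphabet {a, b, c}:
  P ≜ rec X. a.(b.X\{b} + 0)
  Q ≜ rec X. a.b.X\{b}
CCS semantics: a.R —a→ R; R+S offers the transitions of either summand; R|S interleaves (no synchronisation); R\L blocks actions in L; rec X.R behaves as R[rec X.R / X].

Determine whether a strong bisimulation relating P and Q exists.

P's transition system — 4 states:
  m0 = rec X. a.(b.X\{b} + 0) ⊢ ··a··> m1
  m1 = b.(rec X. a.(b.X\{b} + 0))\{b} + 0 ⊢ ··b··> m2
  m2 = (rec X. a.(b.X\{b} + 0))\{b} ⊢ ··a··> m3
  m3 = (b.(rec X. a.(b.X\{b} + 0))\{b} + 0)\{b} ⊢ stopped
Q's transition system — 4 states:
  n0 = rec X. a.b.X\{b} ⊢ ··a··> n1
  n1 = b.(rec X. a.b.X\{b})\{b} ⊢ ··b··> n2
  n2 = (rec X. a.b.X\{b})\{b} ⊢ ··a··> n3
  n3 = (b.(rec X. a.b.X\{b})\{b})\{b} ⊢ stopped
Partition-refinement fixed point:
  B0 = {m0, n0}
  B1 = {m1, n1}
  B2 = {m2, n2}
  B3 = {m3, n3}
m0 ∈ B0, n0 ∈ B0 → same block

bisimilar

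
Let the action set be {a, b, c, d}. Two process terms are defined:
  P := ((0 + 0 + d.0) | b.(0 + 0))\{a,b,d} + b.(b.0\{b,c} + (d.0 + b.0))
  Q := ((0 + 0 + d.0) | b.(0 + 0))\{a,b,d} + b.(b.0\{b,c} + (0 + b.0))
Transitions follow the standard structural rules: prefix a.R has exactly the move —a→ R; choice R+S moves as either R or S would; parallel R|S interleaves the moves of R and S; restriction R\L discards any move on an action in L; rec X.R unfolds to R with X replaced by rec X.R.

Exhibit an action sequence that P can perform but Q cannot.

bd

Reachable graph of P (4 states):
  p0 = ((0 + 0 + d.0) | b.(0 + 0))\{a,b,d} + b.(b.0\{b,c} + (d.0 + b.0)) | =b=> p1
  p1 = b.0\{b,c} + (d.0 + b.0) | =b=> p2, =b=> p3, =d=> p2
  p2 = 0 | stopped
  p3 = 0\{b,c} | stopped
Reachable graph of Q (4 states):
  q0 = ((0 + 0 + d.0) | b.(0 + 0))\{a,b,d} + b.(b.0\{b,c} + (0 + b.0)) | =b=> q1
  q1 = b.0\{b,c} + (0 + b.0) | =b=> q2, =b=> q3
  q2 = 0 | stopped
  q3 = 0\{b,c} | stopped
Run σ = ⟨bd⟩ on P: start {p0}
  after b @ step 1: {p1}
  after d @ step 2: {p2}
  — P admits the full trace.
Run σ = ⟨bd⟩ on Q: start {q0}
  after b @ step 1: {q1}
  after d @ step 2: ∅  — Q cannot continue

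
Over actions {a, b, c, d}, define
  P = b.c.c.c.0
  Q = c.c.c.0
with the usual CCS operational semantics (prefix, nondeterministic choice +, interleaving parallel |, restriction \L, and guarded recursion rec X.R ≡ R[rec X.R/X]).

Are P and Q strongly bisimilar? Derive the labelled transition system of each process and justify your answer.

NO

P's transition system — 5 states:
  m0 = b.c.c.c.0 has moves =b=> m1
  m1 = c.c.c.0 has moves =c=> m2
  m2 = c.c.0 has moves =c=> m3
  m3 = c.0 has moves =c=> m4
  m4 = 0 has moves deadlocked
Q's transition system — 4 states:
  n0 = c.c.c.0 has moves =c=> n1
  n1 = c.c.0 has moves =c=> n2
  n2 = c.0 has moves =c=> n3
  n3 = 0 has moves deadlocked
Coarsest stable partition (strong bisimilarity classes):
  B0 = {m0}
  B1 = {m1, n0}
  B2 = {m2, n1}
  B3 = {m3, n2}
  B4 = {m4, n3}
m0 ∈ B0, n0 ∈ B1 → different blocks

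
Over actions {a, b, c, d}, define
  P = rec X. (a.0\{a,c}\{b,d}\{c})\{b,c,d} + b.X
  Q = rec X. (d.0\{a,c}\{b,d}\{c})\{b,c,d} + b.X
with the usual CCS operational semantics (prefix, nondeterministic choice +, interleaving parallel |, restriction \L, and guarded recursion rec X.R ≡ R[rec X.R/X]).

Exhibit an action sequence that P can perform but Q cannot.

LTS(P): 2 reachable states
  m0 = rec X. (a.0\{a,c}\{b,d}\{c})\{b,c,d} + b.X → =a=> m1, =b=> m0
  m1 = 0\{a,c}\{b,d}\{c}\{b,c,d} → stopped
LTS(Q): 1 reachable states
  n0 = rec X. (d.0\{a,c}\{b,d}\{c})\{b,c,d} + b.X → =b=> n0
Trace ⟨a⟩ through P, begin at {m0}:
  [1] a ⇒ {m1}
  ✓ P
Trace ⟨a⟩ through Q, begin at {n0}:
  [1] a ⇒ ∅  — Q cannot continue

a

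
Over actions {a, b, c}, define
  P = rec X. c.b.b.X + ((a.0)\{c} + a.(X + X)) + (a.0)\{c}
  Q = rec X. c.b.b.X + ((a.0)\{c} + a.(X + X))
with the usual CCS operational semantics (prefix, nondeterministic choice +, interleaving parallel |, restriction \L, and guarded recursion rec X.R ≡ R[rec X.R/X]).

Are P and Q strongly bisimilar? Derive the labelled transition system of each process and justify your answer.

P's transition system — 5 states:
  s0 = rec X. c.b.b.X + ((a.0)\{c} + a.(X + X)) + (a.0)\{c} | —a→ s1, —a→ s2, —c→ s3
  s1 = (rec X. c.b.b.X + ((a.0)\{c} + a.(X + X)) + (a.0)\{c}) + (rec X. c.b.b.X + ((a.0)\{c} + a.(X + X)) + (a.0)\{c}) | —a→ s1, —a→ s2, —c→ s3
  s2 = 0\{c} | ·
  s3 = b.b.(rec X. c.b.b.X + ((a.0)\{c} + a.(X + X)) + (a.0)\{c}) | —b→ s4
  s4 = b.(rec X. c.b.b.X + ((a.0)\{c} + a.(X + X)) + (a.0)\{c}) | —b→ s0
Q's transition system — 5 states:
  t0 = rec X. c.b.b.X + ((a.0)\{c} + a.(X + X)) | —a→ t1, —a→ t2, —c→ t3
  t1 = (rec X. c.b.b.X + ((a.0)\{c} + a.(X + X))) + (rec X. c.b.b.X + ((a.0)\{c} + a.(X + X))) | —a→ t1, —a→ t2, —c→ t3
  t2 = 0\{c} | ·
  t3 = b.b.(rec X. c.b.b.X + ((a.0)\{c} + a.(X + X))) | —b→ t4
  t4 = b.(rec X. c.b.b.X + ((a.0)\{c} + a.(X + X))) | —b→ t0
Bisimilarity quotient blocks:
  B0 = {s0, s1, t0, t1}
  B1 = {s3, t3}
  B2 = {s4, t4}
  B3 = {s2, t2}
s0 ∈ B0, t0 ∈ B0 → same block

P ~ Q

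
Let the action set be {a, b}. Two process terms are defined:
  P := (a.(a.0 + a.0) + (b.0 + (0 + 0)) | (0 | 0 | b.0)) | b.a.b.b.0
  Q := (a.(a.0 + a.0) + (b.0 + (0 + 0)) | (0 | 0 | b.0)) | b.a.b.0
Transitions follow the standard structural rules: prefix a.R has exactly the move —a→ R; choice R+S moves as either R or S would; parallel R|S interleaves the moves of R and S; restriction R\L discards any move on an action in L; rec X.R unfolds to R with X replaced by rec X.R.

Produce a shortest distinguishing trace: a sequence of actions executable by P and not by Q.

ababb

P's transition system — 30 states:
  p0 = (a.(a.0 + a.0) + (b.0 + (0 + 0)) | (0 | 0 | b.0)) | b.a.b.b.0 | --a--▸ p1, --b--▸ p2, --b--▸ p3, --b--▸ p4
  p1 = (a.0 + a.0) | b.a.b.b.0 | --a--▸ p5, --b--▸ p6
  p2 = (a.(a.0 + a.0) + (b.0 + (0 + 0)) | (0 | 0 | b.0)) | a.b.b.0 | --a--▸ p6, --a--▸ p7, --b--▸ p8, --b--▸ p9
  p3 = (b.0 + (0 + 0)) | (0 | 0 | 0) | b.a.b.b.0 | --b--▸ p10, --b--▸ p8
  p4 = 0 | (0 | 0 | b.0) | b.a.b.b.0 | --b--▸ p10, --b--▸ p9
  p5 = 0 | b.a.b.b.0 | --b--▸ p11
  p6 = (a.0 + a.0) | a.b.b.0 | --a--▸ p11, --a--▸ p12
  p7 = (a.(a.0 + a.0) + (b.0 + (0 + 0)) | (0 | 0 | b.0)) | b.b.0 | --a--▸ p12, --b--▸ p13, --b--▸ p14, --b--▸ p15
  p8 = (b.0 + (0 + 0)) | (0 | 0 | 0) | a.b.b.0 | --a--▸ p14, --b--▸ p16
  p9 = 0 | (0 | 0 | b.0) | a.b.b.0 | --a--▸ p15, --b--▸ p16
  p10 = 0 | (0 | 0 | 0) | b.a.b.b.0 | --b--▸ p16
  p11 = 0 | a.b.b.0 | --a--▸ p17
  p12 = (a.0 + a.0) | b.b.0 | --a--▸ p17, --b--▸ p18
  p13 = (a.(a.0 + a.0) + (b.0 + (0 + 0)) | (0 | 0 | b.0)) | b.0 | --a--▸ p18, --b--▸ p19, --b--▸ p20, --b--▸ p21
  p14 = (b.0 + (0 + 0)) | (0 | 0 | 0) | b.b.0 | --b--▸ p20, --b--▸ p22
  p15 = 0 | (0 | 0 | b.0) | b.b.0 | --b--▸ p21, --b--▸ p22
  p16 = 0 | (0 | 0 | 0) | a.b.b.0 | --a--▸ p22
  p17 = 0 | b.b.0 | --b--▸ p23
  p18 = (a.0 + a.0) | b.0 | --a--▸ p23, --b--▸ p24
  p19 = (a.(a.0 + a.0) + (b.0 + (0 + 0)) | (0 | 0 | b.0)) | 0 | --a--▸ p24, --b--▸ p25, --b--▸ p26
  p20 = (b.0 + (0 + 0)) | (0 | 0 | 0) | b.0 | --b--▸ p25, --b--▸ p27
  p21 = 0 | (0 | 0 | b.0) | b.0 | --b--▸ p26, --b--▸ p27
  p22 = 0 | (0 | 0 | 0) | b.b.0 | --b--▸ p27
  p23 = 0 | b.0 | --b--▸ p28
  p24 = (a.0 + a.0) | 0 | --a--▸ p28
  p25 = (b.0 + (0 + 0)) | (0 | 0 | 0) | 0 | --b--▸ p29
  p26 = 0 | (0 | 0 | b.0) | 0 | --b--▸ p29
  p27 = 0 | (0 | 0 | 0) | b.0 | --b--▸ p29
  p28 = 0 | 0 | deadlocked
  p29 = 0 | (0 | 0 | 0) | 0 | deadlocked
Q's transition system — 24 states:
  q0 = (a.(a.0 + a.0) + (b.0 + (0 + 0)) | (0 | 0 | b.0)) | b.a.b.0 | --a--▸ q1, --b--▸ q2, --b--▸ q3, --b--▸ q4
  q1 = (a.0 + a.0) | b.a.b.0 | --a--▸ q5, --b--▸ q6
  q2 = (a.(a.0 + a.0) + (b.0 + (0 + 0)) | (0 | 0 | b.0)) | a.b.0 | --a--▸ q6, --a--▸ q7, --b--▸ q8, --b--▸ q9
  q3 = (b.0 + (0 + 0)) | (0 | 0 | 0) | b.a.b.0 | --b--▸ q10, --b--▸ q8
  q4 = 0 | (0 | 0 | b.0) | b.a.b.0 | --b--▸ q10, --b--▸ q9
  q5 = 0 | b.a.b.0 | --b--▸ q11
  q6 = (a.0 + a.0) | a.b.0 | --a--▸ q11, --a--▸ q12
  q7 = (a.(a.0 + a.0) + (b.0 + (0 + 0)) | (0 | 0 | b.0)) | b.0 | --a--▸ q12, --b--▸ q13, --b--▸ q14, --b--▸ q15
  q8 = (b.0 + (0 + 0)) | (0 | 0 | 0) | a.b.0 | --a--▸ q14, --b--▸ q16
  q9 = 0 | (0 | 0 | b.0) | a.b.0 | --a--▸ q15, --b--▸ q16
  q10 = 0 | (0 | 0 | 0) | b.a.b.0 | --b--▸ q16
  q11 = 0 | a.b.0 | --a--▸ q17
  q12 = (a.0 + a.0) | b.0 | --a--▸ q17, --b--▸ q18
  q13 = (a.(a.0 + a.0) + (b.0 + (0 + 0)) | (0 | 0 | b.0)) | 0 | --a--▸ q18, --b--▸ q19, --b--▸ q20
  q14 = (b.0 + (0 + 0)) | (0 | 0 | 0) | b.0 | --b--▸ q19, --b--▸ q21
  q15 = 0 | (0 | 0 | b.0) | b.0 | --b--▸ q20, --b--▸ q21
  q16 = 0 | (0 | 0 | 0) | a.b.0 | --a--▸ q21
  q17 = 0 | b.0 | --b--▸ q22
  q18 = (a.0 + a.0) | 0 | --a--▸ q22
  q19 = (b.0 + (0 + 0)) | (0 | 0 | 0) | 0 | --b--▸ q23
  q20 = 0 | (0 | 0 | b.0) | 0 | --b--▸ q23
  q21 = 0 | (0 | 0 | 0) | b.0 | --b--▸ q23
  q22 = 0 | 0 | deadlocked
  q23 = 0 | (0 | 0 | 0) | 0 | deadlocked
Executing ababb from P (initial set {p0}):
  [1] a ⇒ {p1}
  [2] b ⇒ {p6}
  [3] a ⇒ {p11, p12}
  [4] b ⇒ {p18}
  [5] b ⇒ {p24}
  P completes σ.
Executing ababb from Q (initial set {q0}):
  [1] a ⇒ {q1}
  [2] b ⇒ {q6}
  [3] a ⇒ {q11, q12}
  [4] b ⇒ {q18}
  [5] b ⇒ ∅  — Q cannot continue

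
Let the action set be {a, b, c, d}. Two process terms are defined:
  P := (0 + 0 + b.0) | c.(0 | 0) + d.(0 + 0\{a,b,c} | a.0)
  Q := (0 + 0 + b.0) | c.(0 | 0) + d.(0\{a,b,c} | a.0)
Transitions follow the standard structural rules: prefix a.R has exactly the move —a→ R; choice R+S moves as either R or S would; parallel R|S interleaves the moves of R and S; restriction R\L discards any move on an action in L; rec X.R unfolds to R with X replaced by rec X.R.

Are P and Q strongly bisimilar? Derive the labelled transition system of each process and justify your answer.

P's transition system — 6 states:
  u0 = (0 + 0 + b.0) | c.(0 | 0) + d.(0 + 0\{a,b,c} | a.0) | --b--▸ u1, --c--▸ u2, --d--▸ u3
  u1 = 0 | c.(0 | 0) | --c--▸ u4
  u2 = (0 + 0 + b.0) | (0 | 0) | --b--▸ u4
  u3 = 0 + 0\{a,b,c} | a.0 | --a--▸ u5
  u4 = 0 | (0 | 0) | deadlocked
  u5 = 0\{a,b,c} | 0 | deadlocked
Q's transition system — 6 states:
  v0 = (0 + 0 + b.0) | c.(0 | 0) + d.(0\{a,b,c} | a.0) | --b--▸ v1, --c--▸ v2, --d--▸ v3
  v1 = 0 | c.(0 | 0) | --c--▸ v4
  v2 = (0 + 0 + b.0) | (0 | 0) | --b--▸ v4
  v3 = 0\{a,b,c} | a.0 | --a--▸ v5
  v4 = 0 | (0 | 0) | deadlocked
  v5 = 0\{a,b,c} | 0 | deadlocked
Coarsest stable partition (strong bisimilarity classes):
  B0 = {u0, v0}
  B1 = {u3, v3}
  B2 = {u4, u5, v4, v5}
  B3 = {u2, v2}
  B4 = {u1, v1}
u0 ∈ B0, v0 ∈ B0 → same block

YES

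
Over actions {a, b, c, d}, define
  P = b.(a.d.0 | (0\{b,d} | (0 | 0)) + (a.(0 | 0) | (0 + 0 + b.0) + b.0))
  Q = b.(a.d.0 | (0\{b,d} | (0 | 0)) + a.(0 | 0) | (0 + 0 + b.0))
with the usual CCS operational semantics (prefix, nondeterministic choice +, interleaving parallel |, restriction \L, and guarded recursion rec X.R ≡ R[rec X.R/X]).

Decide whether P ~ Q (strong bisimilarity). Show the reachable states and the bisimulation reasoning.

P ≁ Q

Reachable graph of P (8 states):
  u0 = b.(a.d.0 | (0\{b,d} | (0 | 0)) + (a.(0 | 0) | (0 + 0 + b.0) + b.0)) | ··b··> u1
  u1 = a.d.0 | (0\{b,d} | (0 | 0)) + (a.(0 | 0) | (0 + 0 + b.0) + b.0) | ··a··> u2, ··a··> u3, ··b··> u4, ··b··> u5
  u2 = 0 | 0 | (0 + 0 + b.0) | ··b··> u6
  u3 = d.0 | (0\{b,d} | (0 | 0)) | ··d··> u7
  u4 = 0 | deadlocked
  u5 = a.(0 | 0) | 0 | ··a··> u6
  u6 = 0 | 0 | 0 | deadlocked
  u7 = 0 | (0\{b,d} | (0 | 0)) | deadlocked
Reachable graph of Q (7 states):
  v0 = b.(a.d.0 | (0\{b,d} | (0 | 0)) + a.(0 | 0) | (0 + 0 + b.0)) | ··b··> v1
  v1 = a.d.0 | (0\{b,d} | (0 | 0)) + a.(0 | 0) | (0 + 0 + b.0) | ··a··> v2, ··a··> v3, ··b··> v4
  v2 = 0 | 0 | (0 + 0 + b.0) | ··b··> v5
  v3 = d.0 | (0\{b,d} | (0 | 0)) | ··d··> v6
  v4 = a.(0 | 0) | 0 | ··a··> v5
  v5 = 0 | 0 | 0 | deadlocked
  v6 = 0 | (0\{b,d} | (0 | 0)) | deadlocked
Coarsest stable partition (strong bisimilarity classes):
  B0 = {u0}
  B1 = {u1}
  B2 = {u4, u6, u7, v5, v6}
  B3 = {u2, v2}
  B4 = {u3, v3}
  B5 = {u5, v4}
  B6 = {v0}
  B7 = {v1}
u0 ∈ B0, v0 ∈ B6 → different blocks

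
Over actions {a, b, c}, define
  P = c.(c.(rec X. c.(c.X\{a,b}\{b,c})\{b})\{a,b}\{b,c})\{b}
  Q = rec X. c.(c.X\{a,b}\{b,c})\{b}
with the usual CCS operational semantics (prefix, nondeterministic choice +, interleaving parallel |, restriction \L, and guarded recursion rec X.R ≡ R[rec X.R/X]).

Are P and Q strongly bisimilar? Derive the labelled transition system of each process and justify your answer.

P ~ Q

LTS(P): 3 reachable states
  p0 = c.(c.(rec X. c.(c.X\{a,b}\{b,c})\{b})\{a,b}\{b,c})\{b} ⊢ --c--▸ p1
  p1 = (c.(rec X. c.(c.X\{a,b}\{b,c})\{b})\{a,b}\{b,c})\{b} ⊢ --c--▸ p2
  p2 = (rec X. c.(c.X\{a,b}\{b,c})\{b})\{a,b}\{b,c}\{b} ⊢ stopped
LTS(Q): 3 reachable states
  q0 = rec X. c.(c.X\{a,b}\{b,c})\{b} ⊢ --c--▸ q1
  q1 = (c.(rec X. c.(c.X\{a,b}\{b,c})\{b})\{a,b}\{b,c})\{b} ⊢ --c--▸ q2
  q2 = (rec X. c.(c.X\{a,b}\{b,c})\{b})\{a,b}\{b,c}\{b} ⊢ stopped
Bisimilarity quotient blocks:
  B0 = {p0, q0}
  B1 = {p1, q1}
  B2 = {p2, q2}
p0 ∈ B0, q0 ∈ B0 → same block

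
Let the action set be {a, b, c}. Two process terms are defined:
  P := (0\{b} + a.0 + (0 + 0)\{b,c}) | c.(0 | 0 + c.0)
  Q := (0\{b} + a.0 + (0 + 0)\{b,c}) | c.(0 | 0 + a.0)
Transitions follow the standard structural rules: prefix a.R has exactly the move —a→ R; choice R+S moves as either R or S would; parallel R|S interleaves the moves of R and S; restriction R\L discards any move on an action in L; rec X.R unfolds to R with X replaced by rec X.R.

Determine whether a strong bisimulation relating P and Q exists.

NO

Reachable graph of P (6 states):
  p0 = (0\{b} + a.0 + (0 + 0)\{b,c}) | c.(0 | 0 + c.0) | --a--▸ p1, --c--▸ p2
  p1 = 0 | c.(0 | 0 + c.0) | --c--▸ p3
  p2 = (0\{b} + a.0 + (0 + 0)\{b,c}) | (0 | 0 + c.0) | --a--▸ p3, --c--▸ p4
  p3 = 0 | (0 | 0 + c.0) | --c--▸ p5
  p4 = (0\{b} + a.0 + (0 + 0)\{b,c}) | 0 | --a--▸ p5
  p5 = 0 | 0 | (no moves)
Reachable graph of Q (6 states):
  q0 = (0\{b} + a.0 + (0 + 0)\{b,c}) | c.(0 | 0 + a.0) | --a--▸ q1, --c--▸ q2
  q1 = 0 | c.(0 | 0 + a.0) | --c--▸ q3
  q2 = (0\{b} + a.0 + (0 + 0)\{b,c}) | (0 | 0 + a.0) | --a--▸ q3, --a--▸ q4
  q3 = 0 | (0 | 0 + a.0) | --a--▸ q5
  q4 = (0\{b} + a.0 + (0 + 0)\{b,c}) | 0 | --a--▸ q5
  q5 = 0 | 0 | (no moves)
Bisimilarity quotient blocks:
  B0 = {p0}
  B1 = {p1}
  B2 = {p3}
  B3 = {p5, q5}
  B4 = {p2}
  B5 = {p4, q3, q4}
  B6 = {q0}
  B7 = {q2}
  B8 = {q1}
p0 ∈ B0, q0 ∈ B6 → different blocks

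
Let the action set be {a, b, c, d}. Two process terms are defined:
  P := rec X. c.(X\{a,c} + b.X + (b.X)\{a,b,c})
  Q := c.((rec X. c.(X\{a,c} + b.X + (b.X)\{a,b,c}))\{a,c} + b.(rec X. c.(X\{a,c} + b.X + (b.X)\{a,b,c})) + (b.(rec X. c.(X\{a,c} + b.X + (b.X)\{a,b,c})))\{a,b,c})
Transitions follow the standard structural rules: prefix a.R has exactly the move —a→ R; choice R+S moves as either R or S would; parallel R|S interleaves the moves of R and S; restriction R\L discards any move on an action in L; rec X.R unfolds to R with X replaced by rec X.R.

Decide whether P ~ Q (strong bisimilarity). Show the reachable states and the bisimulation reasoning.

YES

Reachable graph of P (2 states):
  u0 = rec X. c.(X\{a,c} + b.X + (b.X)\{a,b,c}) | ··c··> u1
  u1 = (rec X. c.(X\{a,c} + b.X + (b.X)\{a,b,c}))\{a,c} + b.(rec X. c.(X\{a,c} + b.X + (b.X)\{a,b,c})) + (b.(rec X. c.(X\{a,c} + b.X + (b.X)\{a,b,c})))\{a,b,c} | ··b··> u0
Reachable graph of Q (3 states):
  v0 = c.((rec X. c.(X\{a,c} + b.X + (b.X)\{a,b,c}))\{a,c} + b.(rec X. c.(X\{a,c} + b.X + (b.X)\{a,b,c})) + (b.(rec X. c.(X\{a,c} + b.X + (b.X)\{a,b,c})))\{a,b,c}) | ··c··> v1
  v1 = (rec X. c.(X\{a,c} + b.X + (b.X)\{a,b,c}))\{a,c} + b.(rec X. c.(X\{a,c} + b.X + (b.X)\{a,b,c})) + (b.(rec X. c.(X\{a,c} + b.X + (b.X)\{a,b,c})))\{a,b,c} | ··b··> v2
  v2 = rec X. c.(X\{a,c} + b.X + (b.X)\{a,b,c}) | ··c··> v1
Bisimilarity quotient blocks:
  B0 = {u0, v0, v2}
  B1 = {u1, v1}
u0 ∈ B0, v0 ∈ B0 → same block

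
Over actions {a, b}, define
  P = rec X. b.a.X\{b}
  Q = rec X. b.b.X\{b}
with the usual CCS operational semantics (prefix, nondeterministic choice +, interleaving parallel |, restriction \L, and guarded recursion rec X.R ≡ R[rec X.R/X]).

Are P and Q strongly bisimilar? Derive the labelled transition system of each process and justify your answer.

NO

Reachable graph of P (3 states):
  s0 = rec X. b.a.X\{b} :: -b-> s1
  s1 = a.(rec X. b.a.X\{b})\{b} :: -a-> s2
  s2 = (rec X. b.a.X\{b})\{b} :: ·
Reachable graph of Q (3 states):
  t0 = rec X. b.b.X\{b} :: -b-> t1
  t1 = b.(rec X. b.b.X\{b})\{b} :: -b-> t2
  t2 = (rec X. b.b.X\{b})\{b} :: ·
Bisimilarity quotient blocks:
  B0 = {s0}
  B1 = {s1}
  B2 = {s2, t2}
  B3 = {t0}
  B4 = {t1}
s0 ∈ B0, t0 ∈ B3 → different blocks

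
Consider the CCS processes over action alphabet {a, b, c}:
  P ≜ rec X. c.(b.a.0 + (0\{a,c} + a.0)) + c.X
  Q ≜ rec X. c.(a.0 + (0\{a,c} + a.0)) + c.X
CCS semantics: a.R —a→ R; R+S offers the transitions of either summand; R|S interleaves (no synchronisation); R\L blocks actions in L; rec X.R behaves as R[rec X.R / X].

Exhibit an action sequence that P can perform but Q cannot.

cb

LTS(P): 4 reachable states
  m0 = rec X. c.(b.a.0 + (0\{a,c} + a.0)) + c.X → -c-> m0, -c-> m1
  m1 = b.a.0 + (0\{a,c} + a.0) → -a-> m2, -b-> m3
  m2 = 0 → (no moves)
  m3 = a.0 → -a-> m2
LTS(Q): 3 reachable states
  n0 = rec X. c.(a.0 + (0\{a,c} + a.0)) + c.X → -c-> n0, -c-> n1
  n1 = a.0 + (0\{a,c} + a.0) → -a-> n2
  n2 = 0 → (no moves)
Run σ = ⟨cb⟩ on P: start {m0}
  step 1 (c): {m0, m1}
  step 2 (b): {m3}
  — P admits the full trace.
Run σ = ⟨cb⟩ on Q: start {n0}
  step 1 (c): {n0, n1}
  step 2 (b): no successor for Q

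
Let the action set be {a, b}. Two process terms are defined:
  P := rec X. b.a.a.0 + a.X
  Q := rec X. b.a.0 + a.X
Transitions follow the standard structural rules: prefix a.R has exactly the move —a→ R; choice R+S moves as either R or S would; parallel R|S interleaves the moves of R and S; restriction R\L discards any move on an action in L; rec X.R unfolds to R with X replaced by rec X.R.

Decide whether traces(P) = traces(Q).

NO — witness ⟨baa⟩

P's transition system — 4 states:
  m0 = rec X. b.a.a.0 + a.X → —a→ m0, —b→ m1
  m1 = a.a.0 → —a→ m2
  m2 = a.0 → —a→ m3
  m3 = 0 → (no moves)
Q's transition system — 3 states:
  n0 = rec X. b.a.0 + a.X → —a→ n0, —b→ n1
  n1 = a.0 → —a→ n2
  n2 = 0 → (no moves)
Run σ = ⟨baa⟩ on P: start {m0}
  after b @ step 1: {m1}
  after a @ step 2: {m2}
  after a @ step 3: {m3}
  P completes σ.
Run σ = ⟨baa⟩ on Q: start {n0}
  after b @ step 1: {n1}
  after a @ step 2: {n2}
  after a @ step 3: ∅  — Q cannot continue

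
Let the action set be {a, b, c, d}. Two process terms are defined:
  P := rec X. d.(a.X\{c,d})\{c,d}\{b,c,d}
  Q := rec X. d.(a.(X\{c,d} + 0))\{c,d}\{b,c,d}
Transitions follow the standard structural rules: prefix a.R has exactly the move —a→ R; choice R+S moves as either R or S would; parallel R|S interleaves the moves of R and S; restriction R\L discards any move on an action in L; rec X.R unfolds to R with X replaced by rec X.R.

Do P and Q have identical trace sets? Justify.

LTS(P): 3 reachable states
  m0 = rec X. d.(a.X\{c,d})\{c,d}\{b,c,d} → -d-> m1
  m1 = (a.(rec X. d.(a.X\{c,d})\{c,d}\{b,c,d})\{c,d})\{c,d}\{b,c,d} → -a-> m2
  m2 = (rec X. d.(a.X\{c,d})\{c,d}\{b,c,d})\{c,d}\{c,d}\{b,c,d} → ·
LTS(Q): 3 reachable states
  n0 = rec X. d.(a.(X\{c,d} + 0))\{c,d}\{b,c,d} → -d-> n1
  n1 = (a.((rec X. d.(a.(X\{c,d} + 0))\{c,d}\{b,c,d})\{c,d} + 0))\{c,d}\{b,c,d} → -a-> n2
  n2 = ((rec X. d.(a.(X\{c,d} + 0))\{c,d}\{b,c,d})\{c,d} + 0)\{c,d}\{b,c,d} → ·
Coarsest stable partition (strong bisimilarity classes):
  B0 = {m0, n0}
  B1 = {m1, n1}
  B2 = {m2, n2}
m0 ∈ B0, n0 ∈ B0 → same block
Bisimilar ⇒ trace-equivalent.

traces(P) = traces(Q)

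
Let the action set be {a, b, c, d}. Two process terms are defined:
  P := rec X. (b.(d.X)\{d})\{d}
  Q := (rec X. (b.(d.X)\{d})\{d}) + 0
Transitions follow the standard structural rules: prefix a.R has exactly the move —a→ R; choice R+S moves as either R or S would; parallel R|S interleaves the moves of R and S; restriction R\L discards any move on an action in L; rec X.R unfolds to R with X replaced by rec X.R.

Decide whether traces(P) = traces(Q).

Reachable graph of P (2 states):
  p0 = rec X. (b.(d.X)\{d})\{d} has moves -b-> p1
  p1 = (d.(rec X. (b.(d.X)\{d})\{d}))\{d}\{d} has moves (no moves)
Reachable graph of Q (2 states):
  q0 = (rec X. (b.(d.X)\{d})\{d}) + 0 has moves -b-> q1
  q1 = (d.(rec X. (b.(d.X)\{d})\{d}))\{d}\{d} has moves (no moves)
Coarsest stable partition (strong bisimilarity classes):
  B0 = {p0, q0}
  B1 = {p1, q1}
p0 ∈ B0, q0 ∈ B0 → same block
Bisimilar ⇒ trace-equivalent.

traces(P) = traces(Q)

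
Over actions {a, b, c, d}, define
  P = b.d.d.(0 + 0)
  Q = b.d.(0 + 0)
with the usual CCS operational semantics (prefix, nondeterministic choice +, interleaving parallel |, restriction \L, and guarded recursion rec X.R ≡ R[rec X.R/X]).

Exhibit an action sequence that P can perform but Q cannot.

bdd

P's transition system — 4 states:
  s0 = b.d.d.(0 + 0) ⊢ -b-> s1
  s1 = d.d.(0 + 0) ⊢ -d-> s2
  s2 = d.(0 + 0) ⊢ -d-> s3
  s3 = 0 + 0 ⊢ ·
Q's transition system — 3 states:
  t0 = b.d.(0 + 0) ⊢ -b-> t1
  t1 = d.(0 + 0) ⊢ -d-> t2
  t2 = 0 + 0 ⊢ ·
Trace ⟨bdd⟩ through P, begin at {s0}:
  after b @ step 1: {s1}
  after d @ step 2: {s2}
  after d @ step 3: {s3}
  — P admits the full trace.
Trace ⟨bdd⟩ through Q, begin at {t0}:
  after b @ step 1: {t1}
  after d @ step 2: {t2}
  after d @ step 3: ∅ (Q stuck)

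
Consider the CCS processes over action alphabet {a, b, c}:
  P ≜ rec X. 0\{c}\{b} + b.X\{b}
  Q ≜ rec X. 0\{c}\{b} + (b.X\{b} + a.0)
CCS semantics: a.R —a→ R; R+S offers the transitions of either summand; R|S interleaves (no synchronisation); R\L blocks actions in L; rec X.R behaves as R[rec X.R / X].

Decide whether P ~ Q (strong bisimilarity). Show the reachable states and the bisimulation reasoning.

Reachable graph of P (2 states):
  p0 = rec X. 0\{c}\{b} + b.X\{b} has moves -b-> p1
  p1 = (rec X. 0\{c}\{b} + b.X\{b})\{b} has moves (no moves)
Reachable graph of Q (4 states):
  q0 = rec X. 0\{c}\{b} + (b.X\{b} + a.0) has moves -a-> q1, -b-> q2
  q1 = 0 has moves (no moves)
  q2 = (rec X. 0\{c}\{b} + (b.X\{b} + a.0))\{b} has moves -a-> q3
  q3 = 0\{b} has moves (no moves)
Coarsest stable partition (strong bisimilarity classes):
  B0 = {p0}
  B1 = {p1, q1, q3}
  B2 = {q0}
  B3 = {q2}
p0 ∈ B0, q0 ∈ B2 → different blocks

NO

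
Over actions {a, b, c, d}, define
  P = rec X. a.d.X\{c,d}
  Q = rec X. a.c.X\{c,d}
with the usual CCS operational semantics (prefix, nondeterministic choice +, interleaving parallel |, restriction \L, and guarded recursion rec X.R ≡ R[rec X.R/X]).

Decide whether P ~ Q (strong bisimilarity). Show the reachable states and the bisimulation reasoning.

Reachable graph of P (4 states):
  p0 = rec X. a.d.X\{c,d} :: --a--▸ p1
  p1 = d.(rec X. a.d.X\{c,d})\{c,d} :: --d--▸ p2
  p2 = (rec X. a.d.X\{c,d})\{c,d} :: --a--▸ p3
  p3 = (d.(rec X. a.d.X\{c,d})\{c,d})\{c,d} :: stopped
Reachable graph of Q (4 states):
  q0 = rec X. a.c.X\{c,d} :: --a--▸ q1
  q1 = c.(rec X. a.c.X\{c,d})\{c,d} :: --c--▸ q2
  q2 = (rec X. a.c.X\{c,d})\{c,d} :: --a--▸ q3
  q3 = (c.(rec X. a.c.X\{c,d})\{c,d})\{c,d} :: stopped
Partition-refinement fixed point:
  B0 = {p0}
  B1 = {p1}
  B2 = {p2, q2}
  B3 = {p3, q3}
  B4 = {q0}
  B5 = {q1}
p0 ∈ B0, q0 ∈ B4 → different blocks

not bisimilar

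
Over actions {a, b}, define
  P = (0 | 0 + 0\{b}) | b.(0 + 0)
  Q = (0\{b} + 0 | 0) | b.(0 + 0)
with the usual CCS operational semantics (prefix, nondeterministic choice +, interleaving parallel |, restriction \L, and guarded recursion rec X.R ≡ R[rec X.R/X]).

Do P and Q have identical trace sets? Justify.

trace-equivalent

Reachable graph of P (2 states):
  s0 = (0 | 0 + 0\{b}) | b.(0 + 0) :: —b→ s1
  s1 = (0 | 0 + 0\{b}) | (0 + 0) :: stopped
Reachable graph of Q (2 states):
  t0 = (0\{b} + 0 | 0) | b.(0 + 0) :: —b→ t1
  t1 = (0\{b} + 0 | 0) | (0 + 0) :: stopped
Coarsest stable partition (strong bisimilarity classes):
  B0 = {s0, t0}
  B1 = {s1, t1}
s0 ∈ B0, t0 ∈ B0 → same block
Bisimilar ⇒ trace-equivalent.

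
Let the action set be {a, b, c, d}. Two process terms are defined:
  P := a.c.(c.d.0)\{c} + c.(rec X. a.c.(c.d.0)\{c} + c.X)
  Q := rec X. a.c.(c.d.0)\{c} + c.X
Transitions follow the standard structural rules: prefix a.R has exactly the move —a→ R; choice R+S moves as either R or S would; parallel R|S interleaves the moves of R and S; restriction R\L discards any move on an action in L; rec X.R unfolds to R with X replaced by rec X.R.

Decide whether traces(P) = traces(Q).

traces(P) = traces(Q)

LTS(P): 4 reachable states
  u0 = a.c.(c.d.0)\{c} + c.(rec X. a.c.(c.d.0)\{c} + c.X) ⊢ —a→ u1, —c→ u2
  u1 = c.(c.d.0)\{c} ⊢ —c→ u3
  u2 = rec X. a.c.(c.d.0)\{c} + c.X ⊢ —a→ u1, —c→ u2
  u3 = (c.d.0)\{c} ⊢ (no moves)
LTS(Q): 3 reachable states
  v0 = rec X. a.c.(c.d.0)\{c} + c.X ⊢ —a→ v1, —c→ v0
  v1 = c.(c.d.0)\{c} ⊢ —c→ v2
  v2 = (c.d.0)\{c} ⊢ (no moves)
Coarsest stable partition (strong bisimilarity classes):
  B0 = {u0, u2, v0}
  B1 = {u1, v1}
  B2 = {u3, v2}
u0 ∈ B0, v0 ∈ B0 → same block
Bisimilar ⇒ trace-equivalent.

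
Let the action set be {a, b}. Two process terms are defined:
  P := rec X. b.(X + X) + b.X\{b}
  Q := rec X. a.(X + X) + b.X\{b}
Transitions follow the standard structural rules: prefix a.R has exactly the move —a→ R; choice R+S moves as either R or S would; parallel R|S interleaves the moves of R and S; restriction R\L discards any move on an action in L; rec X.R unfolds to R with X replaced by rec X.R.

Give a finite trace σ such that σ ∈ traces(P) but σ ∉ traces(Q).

bb

P's transition system — 3 states:
  m0 = rec X. b.(X + X) + b.X\{b} | —b→ m1, —b→ m2
  m1 = (rec X. b.(X + X) + b.X\{b}) + (rec X. b.(X + X) + b.X\{b}) | —b→ m1, —b→ m2
  m2 = (rec X. b.(X + X) + b.X\{b})\{b} | ·
Q's transition system — 4 states:
  n0 = rec X. a.(X + X) + b.X\{b} | —a→ n1, —b→ n2
  n1 = (rec X. a.(X + X) + b.X\{b}) + (rec X. a.(X + X) + b.X\{b}) | —a→ n1, —b→ n2
  n2 = (rec X. a.(X + X) + b.X\{b})\{b} | —a→ n3
  n3 = ((rec X. a.(X + X) + b.X\{b}) + (rec X. a.(X + X) + b.X\{b}))\{b} | —a→ n3
Run σ = ⟨bb⟩ on P: start {m0}
  after b @ step 1: {m1, m2}
  after b @ step 2: {m1, m2}
  — P admits the full trace.
Run σ = ⟨bb⟩ on Q: start {n0}
  after b @ step 1: {n2}
  after b @ step 2: no successor for Q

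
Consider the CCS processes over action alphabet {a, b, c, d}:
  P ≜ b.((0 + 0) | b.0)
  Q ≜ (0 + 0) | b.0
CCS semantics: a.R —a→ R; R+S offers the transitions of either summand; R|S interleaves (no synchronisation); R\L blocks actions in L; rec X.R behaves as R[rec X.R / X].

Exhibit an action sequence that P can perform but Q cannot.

LTS(P): 3 reachable states
  u0 = b.((0 + 0) | b.0) :: —b→ u1
  u1 = (0 + 0) | b.0 :: —b→ u2
  u2 = (0 + 0) | 0 :: stopped
LTS(Q): 2 reachable states
  v0 = (0 + 0) | b.0 :: —b→ v1
  v1 = (0 + 0) | 0 :: stopped
Executing bb from P (initial set {u0}):
  after b @ step 1: {u1}
  after b @ step 2: {u2}
  ✓ P
Executing bb from Q (initial set {v0}):
  after b @ step 1: {v1}
  after b @ step 2: ∅  — Q cannot continue

bb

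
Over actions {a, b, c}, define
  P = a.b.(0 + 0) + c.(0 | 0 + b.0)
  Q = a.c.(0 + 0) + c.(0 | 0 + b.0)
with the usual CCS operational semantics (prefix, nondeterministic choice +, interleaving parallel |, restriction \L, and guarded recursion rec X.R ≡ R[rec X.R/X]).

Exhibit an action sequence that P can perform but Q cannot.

ab

LTS(P): 5 reachable states
  u0 = a.b.(0 + 0) + c.(0 | 0 + b.0) :: --a--▸ u1, --c--▸ u2
  u1 = b.(0 + 0) :: --b--▸ u3
  u2 = 0 | 0 + b.0 :: --b--▸ u4
  u3 = 0 + 0 :: deadlocked
  u4 = 0 :: deadlocked
LTS(Q): 5 reachable states
  v0 = a.c.(0 + 0) + c.(0 | 0 + b.0) :: --a--▸ v1, --c--▸ v2
  v1 = c.(0 + 0) :: --c--▸ v3
  v2 = 0 | 0 + b.0 :: --b--▸ v4
  v3 = 0 + 0 :: deadlocked
  v4 = 0 :: deadlocked
Trace ⟨ab⟩ through P, begin at {u0}:
  [1] a ⇒ {u1}
  [2] b ⇒ {u3}
  P completes σ.
Trace ⟨ab⟩ through Q, begin at {v0}:
  [1] a ⇒ {v1}
  [2] b ⇒ ∅ (Q stuck)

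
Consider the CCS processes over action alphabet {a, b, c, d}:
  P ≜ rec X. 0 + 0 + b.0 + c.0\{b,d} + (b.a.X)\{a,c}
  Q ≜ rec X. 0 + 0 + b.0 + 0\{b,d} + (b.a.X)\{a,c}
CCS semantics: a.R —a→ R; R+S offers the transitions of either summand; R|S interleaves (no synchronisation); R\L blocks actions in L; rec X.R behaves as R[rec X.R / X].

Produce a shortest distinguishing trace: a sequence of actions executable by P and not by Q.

c

LTS(P): 4 reachable states
  s0 = rec X. 0 + 0 + b.0 + c.0\{b,d} + (b.a.X)\{a,c} :: —b→ s1, —b→ s2, —c→ s3
  s1 = (a.(rec X. 0 + 0 + b.0 + c.0\{b,d} + (b.a.X)\{a,c}))\{a,c} :: (no moves)
  s2 = 0 :: (no moves)
  s3 = 0\{b,d} :: (no moves)
LTS(Q): 3 reachable states
  t0 = rec X. 0 + 0 + b.0 + 0\{b,d} + (b.a.X)\{a,c} :: —b→ t1, —b→ t2
  t1 = (a.(rec X. 0 + 0 + b.0 + 0\{b,d} + (b.a.X)\{a,c}))\{a,c} :: (no moves)
  t2 = 0 :: (no moves)
Run σ = ⟨c⟩ on P: start {s0}
  after c @ step 1: {s3}
  P completes σ.
Run σ = ⟨c⟩ on Q: start {t0}
  after c @ step 1: ∅ (Q stuck)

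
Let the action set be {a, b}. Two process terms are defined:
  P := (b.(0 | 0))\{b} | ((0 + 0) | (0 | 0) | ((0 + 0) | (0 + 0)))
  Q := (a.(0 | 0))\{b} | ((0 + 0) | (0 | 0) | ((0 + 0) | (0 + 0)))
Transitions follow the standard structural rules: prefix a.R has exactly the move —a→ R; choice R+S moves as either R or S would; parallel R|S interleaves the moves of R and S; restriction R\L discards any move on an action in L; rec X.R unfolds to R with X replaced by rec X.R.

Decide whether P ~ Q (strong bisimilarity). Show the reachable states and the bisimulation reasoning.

Reachable graph of P (1 states):
  s0 = (b.(0 | 0))\{b} | ((0 + 0) | (0 | 0) | ((0 + 0) | (0 + 0))) → stopped
Reachable graph of Q (2 states):
  t0 = (a.(0 | 0))\{b} | ((0 + 0) | (0 | 0) | ((0 + 0) | (0 + 0))) → -a-> t1
  t1 = (0 | 0)\{b} | ((0 + 0) | (0 | 0) | ((0 + 0) | (0 + 0))) → stopped
Bisimilarity quotient blocks:
  B0 = {s0, t1}
  B1 = {t0}
s0 ∈ B0, t0 ∈ B1 → different blocks

P ≁ Q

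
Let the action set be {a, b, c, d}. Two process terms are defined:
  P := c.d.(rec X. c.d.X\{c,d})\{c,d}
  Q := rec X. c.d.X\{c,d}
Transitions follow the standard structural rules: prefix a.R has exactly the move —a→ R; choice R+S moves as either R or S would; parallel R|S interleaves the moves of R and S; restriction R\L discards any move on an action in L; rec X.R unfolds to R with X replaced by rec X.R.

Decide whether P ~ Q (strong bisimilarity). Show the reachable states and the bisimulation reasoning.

Reachable graph of P (3 states):
  s0 = c.d.(rec X. c.d.X\{c,d})\{c,d} has moves —c→ s1
  s1 = d.(rec X. c.d.X\{c,d})\{c,d} has moves —d→ s2
  s2 = (rec X. c.d.X\{c,d})\{c,d} has moves stopped
Reachable graph of Q (3 states):
  t0 = rec X. c.d.X\{c,d} has moves —c→ t1
  t1 = d.(rec X. c.d.X\{c,d})\{c,d} has moves —d→ t2
  t2 = (rec X. c.d.X\{c,d})\{c,d} has moves stopped
Coarsest stable partition (strong bisimilarity classes):
  B0 = {s0, t0}
  B1 = {s1, t1}
  B2 = {s2, t2}
s0 ∈ B0, t0 ∈ B0 → same block

bisimilar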